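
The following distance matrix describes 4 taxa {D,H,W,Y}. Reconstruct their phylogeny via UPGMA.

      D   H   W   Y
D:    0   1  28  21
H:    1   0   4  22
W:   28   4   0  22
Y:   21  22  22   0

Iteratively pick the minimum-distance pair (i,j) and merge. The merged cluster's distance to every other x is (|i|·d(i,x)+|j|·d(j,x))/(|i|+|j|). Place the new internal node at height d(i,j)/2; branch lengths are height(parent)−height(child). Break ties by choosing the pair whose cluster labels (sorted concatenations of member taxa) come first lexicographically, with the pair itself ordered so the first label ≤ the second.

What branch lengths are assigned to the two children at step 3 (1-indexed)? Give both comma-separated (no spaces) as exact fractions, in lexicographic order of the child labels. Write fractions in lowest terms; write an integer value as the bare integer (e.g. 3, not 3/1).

17/6,65/6

1. join D+H (d=1) ⇒ DH; edges |D|=1/2, |H|=1/2
  updated: d(DH,W)=16, d(DH,Y)=43/2
2. join DH+W (d=16) ⇒ DHW; edges |DH|=15/2, |W|=8
  updated: d(DHW,Y)=65/3
3. join DHW+Y (d=65/3) ⇒ DHWY; edges |DHW|=17/6, |Y|=65/6
final tree: (((D:1/2,H:1/2):15/2,W:8):17/6,Y:65/6)
total length: 181/6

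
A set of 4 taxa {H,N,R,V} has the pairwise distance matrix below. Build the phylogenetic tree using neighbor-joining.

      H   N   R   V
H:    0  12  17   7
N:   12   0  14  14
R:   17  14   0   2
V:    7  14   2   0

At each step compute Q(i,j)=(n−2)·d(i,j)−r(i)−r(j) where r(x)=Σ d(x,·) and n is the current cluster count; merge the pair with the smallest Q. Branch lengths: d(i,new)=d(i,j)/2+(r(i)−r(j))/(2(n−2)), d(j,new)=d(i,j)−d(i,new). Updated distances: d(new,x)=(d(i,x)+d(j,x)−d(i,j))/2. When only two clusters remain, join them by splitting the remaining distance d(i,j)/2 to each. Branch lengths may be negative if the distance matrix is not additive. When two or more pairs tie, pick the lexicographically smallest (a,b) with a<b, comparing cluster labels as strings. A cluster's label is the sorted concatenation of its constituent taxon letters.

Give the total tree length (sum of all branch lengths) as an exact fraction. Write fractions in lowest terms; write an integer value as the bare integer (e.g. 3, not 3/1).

20

iteration 1: select H,N (d=12, Q=-52); attach at lengths (5, 7); label the merged cluster HN
  updated: d(HN,R)=19/2, d(HN,V)=9/2
iteration 2: select HN,R (d=19/2, Q=-16); attach at lengths (6, 7/2); label the merged cluster HNR
  updated: d(HNR,V)=-3/2
iteration 3: select HNR,V (d=-3/2); attach at lengths (-3/4, -3/4); label the merged cluster HNRV
final tree: (((H:5,N:7):6,R:7/2):-3/4,V:-3/4)
total length: 20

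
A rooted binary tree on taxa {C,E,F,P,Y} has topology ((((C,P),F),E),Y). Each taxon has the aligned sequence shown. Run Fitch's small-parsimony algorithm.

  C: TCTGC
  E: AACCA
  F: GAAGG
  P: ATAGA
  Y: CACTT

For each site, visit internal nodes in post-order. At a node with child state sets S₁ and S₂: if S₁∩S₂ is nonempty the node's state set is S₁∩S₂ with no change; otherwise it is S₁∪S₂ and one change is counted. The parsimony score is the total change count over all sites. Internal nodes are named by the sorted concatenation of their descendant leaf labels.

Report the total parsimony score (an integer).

12

site 0, node CP: C={T} ∪ P={A} → {A,T} (+1)
site 0, node CFP: CP={A,T} ∪ F={G} → {A,G,T} (+1)
site 0, node CEFP: CFP={A,G,T} ∩ E={A} → {A} (+0)
site 0, node CEFPY: CEFP={A} ∪ Y={C} → {A,C} (+1)
site 1, node CP: C={C} ∪ P={T} → {C,T} (+1)
site 1, node CFP: CP={C,T} ∪ F={A} → {A,C,T} (+1)
site 1, node CEFP: CFP={A,C,T} ∩ E={A} → {A} (+0)
site 1, node CEFPY: CEFP={A} ∩ Y={A} → {A} (+0)
site 2, node CP: C={T} ∪ P={A} → {A,T} (+1)
site 2, node CFP: CP={A,T} ∩ F={A} → {A} (+0)
site 2, node CEFP: CFP={A} ∪ E={C} → {A,C} (+1)
site 2, node CEFPY: CEFP={A,C} ∩ Y={C} → {C} (+0)
site 3, node CP: C={G} ∩ P={G} → {G} (+0)
site 3, node CFP: CP={G} ∩ F={G} → {G} (+0)
site 3, node CEFP: CFP={G} ∪ E={C} → {C,G} (+1)
site 3, node CEFPY: CEFP={C,G} ∪ Y={T} → {C,G,T} (+1)
site 4, node CP: C={C} ∪ P={A} → {A,C} (+1)
site 4, node CFP: CP={A,C} ∪ F={G} → {A,C,G} (+1)
site 4, node CEFP: CFP={A,C,G} ∩ E={A} → {A} (+0)
site 4, node CEFPY: CEFP={A} ∪ Y={T} → {A,T} (+1)
per-site changes: [3, 2, 2, 2, 3]; total = 12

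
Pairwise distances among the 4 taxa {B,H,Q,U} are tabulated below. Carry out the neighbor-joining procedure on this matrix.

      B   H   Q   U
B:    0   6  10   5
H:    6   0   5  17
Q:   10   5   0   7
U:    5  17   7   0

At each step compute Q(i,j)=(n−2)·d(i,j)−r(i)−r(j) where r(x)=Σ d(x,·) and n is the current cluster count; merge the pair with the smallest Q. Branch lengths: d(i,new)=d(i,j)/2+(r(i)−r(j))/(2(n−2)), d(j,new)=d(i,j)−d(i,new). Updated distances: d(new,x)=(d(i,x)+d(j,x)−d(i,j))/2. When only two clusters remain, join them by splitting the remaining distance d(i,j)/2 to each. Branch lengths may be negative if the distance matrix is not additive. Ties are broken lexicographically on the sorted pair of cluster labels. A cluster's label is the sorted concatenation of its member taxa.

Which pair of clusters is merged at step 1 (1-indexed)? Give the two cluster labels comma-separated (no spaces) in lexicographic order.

step 1: merge (B,U) at d=5, Q=-40; branch lengths B→1/2, U→9/2; new cluster BU
  updated: d(BU,H)=9, d(BU,Q)=6
step 2: merge (BU,H) at d=9, Q=-20; branch lengths BU→5, H→4; new cluster BHU
  updated: d(BHU,Q)=1
step 3: merge (BHU,Q) at d=1; branch lengths BHU→1/2, Q→1/2; new cluster BHQU
final tree: (((B:1/2,U:9/2):5,H:4):1/2,Q:1/2)
total length: 15

B,U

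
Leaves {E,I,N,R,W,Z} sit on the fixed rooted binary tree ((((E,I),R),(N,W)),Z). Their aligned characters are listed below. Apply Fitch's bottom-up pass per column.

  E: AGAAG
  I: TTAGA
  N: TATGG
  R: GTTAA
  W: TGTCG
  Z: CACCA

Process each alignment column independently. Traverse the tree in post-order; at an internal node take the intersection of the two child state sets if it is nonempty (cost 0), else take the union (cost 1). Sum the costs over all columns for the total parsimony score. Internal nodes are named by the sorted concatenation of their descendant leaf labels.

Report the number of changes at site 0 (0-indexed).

3

[col 0] EI: children E:{A}, I:{T} ∪→ {A,T}; cost 1
[col 0] EIR: children EI:{A,T}, R:{G} ∪→ {A,G,T}; cost 1
[col 0] NW: children N:{T}, W:{T} ∩→ {T}; cost 0
[col 0] EINRW: children EIR:{A,G,T}, NW:{T} ∩→ {T}; cost 0
[col 0] EINRWZ: children EINRW:{T}, Z:{C} ∪→ {C,T}; cost 1
[col 1] EI: children E:{G}, I:{T} ∪→ {G,T}; cost 1
[col 1] EIR: children EI:{G,T}, R:{T} ∩→ {T}; cost 0
[col 1] NW: children N:{A}, W:{G} ∪→ {A,G}; cost 1
[col 1] EINRW: children EIR:{T}, NW:{A,G} ∪→ {A,G,T}; cost 1
[col 1] EINRWZ: children EINRW:{A,G,T}, Z:{A} ∩→ {A}; cost 0
[col 2] EI: children E:{A}, I:{A} ∩→ {A}; cost 0
[col 2] EIR: children EI:{A}, R:{T} ∪→ {A,T}; cost 1
[col 2] NW: children N:{T}, W:{T} ∩→ {T}; cost 0
[col 2] EINRW: children EIR:{A,T}, NW:{T} ∩→ {T}; cost 0
[col 2] EINRWZ: children EINRW:{T}, Z:{C} ∪→ {C,T}; cost 1
[col 3] EI: children E:{A}, I:{G} ∪→ {A,G}; cost 1
[col 3] EIR: children EI:{A,G}, R:{A} ∩→ {A}; cost 0
[col 3] NW: children N:{G}, W:{C} ∪→ {C,G}; cost 1
[col 3] EINRW: children EIR:{A}, NW:{C,G} ∪→ {A,C,G}; cost 1
[col 3] EINRWZ: children EINRW:{A,C,G}, Z:{C} ∩→ {C}; cost 0
[col 4] EI: children E:{G}, I:{A} ∪→ {A,G}; cost 1
[col 4] EIR: children EI:{A,G}, R:{A} ∩→ {A}; cost 0
[col 4] NW: children N:{G}, W:{G} ∩→ {G}; cost 0
[col 4] EINRW: children EIR:{A}, NW:{G} ∪→ {A,G}; cost 1
[col 4] EINRWZ: children EINRW:{A,G}, Z:{A} ∩→ {A}; cost 0
per-site changes: [3, 3, 2, 3, 2]; total = 13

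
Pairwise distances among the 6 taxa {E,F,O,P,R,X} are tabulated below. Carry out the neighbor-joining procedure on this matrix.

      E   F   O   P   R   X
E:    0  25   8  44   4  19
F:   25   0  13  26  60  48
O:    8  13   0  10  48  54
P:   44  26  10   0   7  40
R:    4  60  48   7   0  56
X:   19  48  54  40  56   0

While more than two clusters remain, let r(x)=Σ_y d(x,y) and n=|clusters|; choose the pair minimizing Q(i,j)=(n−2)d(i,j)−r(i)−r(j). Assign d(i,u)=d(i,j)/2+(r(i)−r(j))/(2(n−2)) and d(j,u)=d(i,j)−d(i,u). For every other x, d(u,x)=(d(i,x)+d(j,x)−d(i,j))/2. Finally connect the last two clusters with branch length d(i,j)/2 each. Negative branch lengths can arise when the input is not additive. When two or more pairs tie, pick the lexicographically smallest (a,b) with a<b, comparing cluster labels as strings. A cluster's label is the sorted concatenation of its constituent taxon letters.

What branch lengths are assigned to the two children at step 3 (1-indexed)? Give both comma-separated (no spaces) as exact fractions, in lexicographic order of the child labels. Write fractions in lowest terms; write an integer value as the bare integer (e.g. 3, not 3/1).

1. join P+R (d=7, Q=-274) ⇒ PR; edges |P|=-5/2, |R|=19/2
  updated: d(E,PR)=41/2, d(F,PR)=79/2, d(O,PR)=51/2, d(PR,X)=89/2
2. join F+O (d=13, Q=-187) ⇒ FO; edges |F|=32/3, |O|=7/3
  updated: d(E,FO)=10, d(FO,PR)=26, d(FO,X)=89/2
3. join E+X (d=19, Q=-239/2) ⇒ EX; edges |E|=-41/8, |X|=193/8
  updated: d(EX,FO)=71/4, d(EX,PR)=23
4. join EX+FO (d=71/4, Q=-267/4) ⇒ EFOX; edges |EX|=59/8, |FO|=83/8
  updated: d(EFOX,PR)=125/8
5. join EFOX+PR (d=125/8) ⇒ EFOPRX; edges |EFOX|=125/16, |PR|=125/16
final tree: (((E:-41/8,X:193/8):59/8,(F:32/3,O:7/3):83/8):125/16,(P:-5/2,R:19/2):125/16)
total length: 579/8

-41/8,193/8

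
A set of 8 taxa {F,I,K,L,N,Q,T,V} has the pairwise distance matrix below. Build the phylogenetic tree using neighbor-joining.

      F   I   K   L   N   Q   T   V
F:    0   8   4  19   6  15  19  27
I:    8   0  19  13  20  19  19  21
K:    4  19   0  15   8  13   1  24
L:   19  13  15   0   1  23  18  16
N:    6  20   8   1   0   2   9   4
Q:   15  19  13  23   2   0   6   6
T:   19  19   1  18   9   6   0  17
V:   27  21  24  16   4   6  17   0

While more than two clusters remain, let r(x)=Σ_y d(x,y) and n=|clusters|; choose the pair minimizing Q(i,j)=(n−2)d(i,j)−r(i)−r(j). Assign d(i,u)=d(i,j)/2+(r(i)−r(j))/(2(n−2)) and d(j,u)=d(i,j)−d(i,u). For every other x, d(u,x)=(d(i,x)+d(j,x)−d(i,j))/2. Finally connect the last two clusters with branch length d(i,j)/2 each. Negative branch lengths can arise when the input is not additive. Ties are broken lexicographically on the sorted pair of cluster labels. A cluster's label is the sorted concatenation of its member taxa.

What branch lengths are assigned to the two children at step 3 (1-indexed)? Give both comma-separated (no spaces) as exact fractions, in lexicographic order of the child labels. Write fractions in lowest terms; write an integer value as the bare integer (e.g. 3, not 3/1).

11/8,37/8

step 1: merge (F,I) at d=8, Q=-169; branch lengths F→9/4, I→23/4; new cluster FI
  updated: d(FI,K)=15/2, d(FI,L)=12, d(FI,N)=9, d(FI,Q)=13, d(FI,T)=15, d(FI,V)=20
step 2: merge (K,T) at d=1, Q=-259/2; branch lengths K→3/4, T→1/4; new cluster KT
  updated: d(FI,KT)=43/4, d(KT,L)=16, d(KT,N)=8, d(KT,Q)=9, d(KT,V)=20
step 3: merge (Q,V) at d=6, Q=-95; branch lengths Q→11/8, V→37/8; new cluster QV
  updated: d(FI,QV)=27/2, d(KT,QV)=23/2, d(L,QV)=33/2, d(N,QV)=0
step 4: merge (L,N) at d=1, Q=-121/2; branch lengths L→61/12, N→-49/12; new cluster LN
  updated: d(FI,LN)=10, d(KT,LN)=23/2, d(LN,QV)=31/4
step 5: merge (FI,KT) at d=43/4, Q=-93/2; branch lengths FI→11/2, KT→21/4; new cluster FIKT
  updated: d(FIKT,LN)=43/8, d(FIKT,QV)=57/8
step 6: merge (FIKT,LN) at d=43/8, Q=-81/4; branch lengths FIKT→19/8, LN→3; new cluster FIKLNT
  updated: d(FIKLNT,QV)=19/4
step 7: merge (FIKLNT,QV) at d=19/4; branch lengths FIKLNT→19/8, QV→19/8; new cluster FIKLNQTV
final tree: ((((F:9/4,I:23/4):11/2,(K:3/4,T:1/4):21/4):19/8,(L:61/12,N:-49/12):3):19/8,(Q:11/8,V:37/8):19/8)
total length: 295/8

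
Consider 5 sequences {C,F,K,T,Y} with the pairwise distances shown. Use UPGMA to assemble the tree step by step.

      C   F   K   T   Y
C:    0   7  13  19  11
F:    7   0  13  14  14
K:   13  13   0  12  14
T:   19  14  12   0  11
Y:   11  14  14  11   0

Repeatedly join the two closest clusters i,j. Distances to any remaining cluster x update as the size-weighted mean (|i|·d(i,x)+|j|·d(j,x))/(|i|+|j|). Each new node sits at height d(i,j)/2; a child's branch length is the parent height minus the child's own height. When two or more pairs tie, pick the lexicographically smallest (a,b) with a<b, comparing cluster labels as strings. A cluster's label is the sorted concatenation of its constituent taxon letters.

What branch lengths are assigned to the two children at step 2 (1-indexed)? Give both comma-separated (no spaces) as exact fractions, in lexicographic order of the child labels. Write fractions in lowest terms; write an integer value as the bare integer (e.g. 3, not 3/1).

step 1: merge (C,F) at d=7; branch lengths C→7/2, F→7/2; new cluster CF
  updated: d(CF,K)=13, d(CF,T)=33/2, d(CF,Y)=25/2
step 2: merge (T,Y) at d=11; branch lengths T→11/2, Y→11/2; new cluster TY
  updated: d(CF,TY)=29/2, d(K,TY)=13
step 3: merge (CF,K) at d=13; branch lengths CF→3, K→13/2; new cluster CFK
  updated: d(CFK,TY)=14
step 4: merge (CFK,TY) at d=14; branch lengths CFK→1/2, TY→3/2; new cluster CFKTY
final tree: (((C:7/2,F:7/2):3,K:13/2):1/2,(T:11/2,Y:11/2):3/2)
total length: 59/2

11/2,11/2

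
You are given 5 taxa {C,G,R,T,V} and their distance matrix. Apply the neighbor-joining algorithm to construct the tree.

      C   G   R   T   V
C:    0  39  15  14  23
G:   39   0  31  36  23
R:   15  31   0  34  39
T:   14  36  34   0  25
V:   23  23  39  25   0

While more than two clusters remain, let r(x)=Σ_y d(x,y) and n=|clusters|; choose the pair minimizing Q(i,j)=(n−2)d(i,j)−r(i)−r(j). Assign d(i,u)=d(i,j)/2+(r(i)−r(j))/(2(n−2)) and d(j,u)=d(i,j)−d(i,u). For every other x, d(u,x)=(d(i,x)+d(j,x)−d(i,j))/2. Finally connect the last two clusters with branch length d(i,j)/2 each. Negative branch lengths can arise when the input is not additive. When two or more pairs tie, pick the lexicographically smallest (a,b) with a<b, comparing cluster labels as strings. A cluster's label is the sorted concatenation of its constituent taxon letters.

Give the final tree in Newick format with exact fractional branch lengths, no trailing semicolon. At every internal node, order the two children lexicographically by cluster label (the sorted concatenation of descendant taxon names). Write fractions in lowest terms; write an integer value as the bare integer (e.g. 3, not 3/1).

(((C:3/2,R:27/2):23/4,(G:44/3,V:25/3):33/4):43/8,T:43/8)

1. join G+V (d=23, Q=-170) ⇒ GV; edges |G|=44/3, |V|=25/3
  updated: d(C,GV)=39/2, d(GV,R)=47/2, d(GV,T)=19
2. join C+R (d=15, Q=-91) ⇒ CR; edges |C|=3/2, |R|=27/2
  updated: d(CR,GV)=14, d(CR,T)=33/2
3. join CR+GV (d=14, Q=-99/2) ⇒ CGRV; edges |CR|=23/4, |GV|=33/4
  updated: d(CGRV,T)=43/4
4. join CGRV+T (d=43/4) ⇒ CGRTV; edges |CGRV|=43/8, |T|=43/8
final tree: (((C:3/2,R:27/2):23/4,(G:44/3,V:25/3):33/4):43/8,T:43/8)
total length: 251/4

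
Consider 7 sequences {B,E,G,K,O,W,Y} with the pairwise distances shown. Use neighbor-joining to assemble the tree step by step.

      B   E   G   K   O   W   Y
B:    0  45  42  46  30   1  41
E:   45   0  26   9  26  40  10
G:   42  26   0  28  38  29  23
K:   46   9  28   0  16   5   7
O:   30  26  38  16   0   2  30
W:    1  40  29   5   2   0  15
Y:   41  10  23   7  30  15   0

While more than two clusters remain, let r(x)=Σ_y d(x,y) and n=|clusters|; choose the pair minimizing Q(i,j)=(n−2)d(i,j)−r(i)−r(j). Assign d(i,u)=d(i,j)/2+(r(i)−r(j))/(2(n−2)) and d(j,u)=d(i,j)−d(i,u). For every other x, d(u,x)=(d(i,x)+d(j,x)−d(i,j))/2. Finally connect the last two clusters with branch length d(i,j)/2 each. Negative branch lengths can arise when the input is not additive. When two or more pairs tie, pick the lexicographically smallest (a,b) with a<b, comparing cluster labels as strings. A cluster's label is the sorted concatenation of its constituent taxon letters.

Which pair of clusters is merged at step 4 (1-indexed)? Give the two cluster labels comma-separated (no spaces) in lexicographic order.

BGOW,K

step 1: merge (B,W) at d=1, Q=-292; branch lengths B→59/5, W→-54/5; new cluster BW
  updated: d(BW,E)=42, d(BW,G)=35, d(BW,K)=25, d(BW,O)=31/2, d(BW,Y)=55/2
step 2: merge (BW,O) at d=31/2, Q=-417/2; branch lengths BW→163/16, O→85/16; new cluster BOW
  updated: d(BOW,E)=105/4, d(BOW,G)=115/4, d(BOW,K)=51/4, d(BOW,Y)=21
step 3: merge (BOW,G) at d=115/4, Q=-433/4; branch lengths BOW→277/24, G→413/24; new cluster BGOW
  updated: d(BGOW,E)=47/4, d(BGOW,K)=6, d(BGOW,Y)=61/8
step 4: merge (BGOW,K) at d=6, Q=-283/8; branch lengths BGOW→123/32, K→69/32; new cluster BGKOW
  updated: d(BGKOW,E)=59/8, d(BGKOW,Y)=69/16
step 5: merge (BGKOW,E) at d=59/8, Q=-347/16; branch lengths BGKOW→27/32, E→209/32; new cluster BEGKOW
  updated: d(BEGKOW,Y)=111/32
step 6: merge (BEGKOW,Y) at d=111/32; branch lengths BEGKOW→111/64, Y→111/64; new cluster BEGKOWY
final tree: ((((((B:59/5,W:-54/5):163/16,O:85/16):277/24,G:413/24):123/32,K:69/32):27/32,E:209/32):111/64,Y:111/64)
total length: 1987/32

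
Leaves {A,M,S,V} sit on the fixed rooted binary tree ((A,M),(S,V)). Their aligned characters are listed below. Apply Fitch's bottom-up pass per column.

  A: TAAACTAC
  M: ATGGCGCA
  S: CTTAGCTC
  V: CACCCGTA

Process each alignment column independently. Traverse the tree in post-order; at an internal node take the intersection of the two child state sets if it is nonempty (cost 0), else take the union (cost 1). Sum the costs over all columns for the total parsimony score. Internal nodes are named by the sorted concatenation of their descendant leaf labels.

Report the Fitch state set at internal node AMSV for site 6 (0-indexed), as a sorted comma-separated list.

[col 0] AM: children A:{T}, M:{A} ∪→ {A,T}; cost 1
[col 0] SV: children S:{C}, V:{C} ∩→ {C}; cost 0
[col 0] AMSV: children AM:{A,T}, SV:{C} ∪→ {A,C,T}; cost 1
[col 1] AM: children A:{A}, M:{T} ∪→ {A,T}; cost 1
[col 1] SV: children S:{T}, V:{A} ∪→ {A,T}; cost 1
[col 1] AMSV: children AM:{A,T}, SV:{A,T} ∩→ {A,T}; cost 0
[col 2] AM: children A:{A}, M:{G} ∪→ {A,G}; cost 1
[col 2] SV: children S:{T}, V:{C} ∪→ {C,T}; cost 1
[col 2] AMSV: children AM:{A,G}, SV:{C,T} ∪→ {A,C,G,T}; cost 1
[col 3] AM: children A:{A}, M:{G} ∪→ {A,G}; cost 1
[col 3] SV: children S:{A}, V:{C} ∪→ {A,C}; cost 1
[col 3] AMSV: children AM:{A,G}, SV:{A,C} ∩→ {A}; cost 0
[col 4] AM: children A:{C}, M:{C} ∩→ {C}; cost 0
[col 4] SV: children S:{G}, V:{C} ∪→ {C,G}; cost 1
[col 4] AMSV: children AM:{C}, SV:{C,G} ∩→ {C}; cost 0
[col 5] AM: children A:{T}, M:{G} ∪→ {G,T}; cost 1
[col 5] SV: children S:{C}, V:{G} ∪→ {C,G}; cost 1
[col 5] AMSV: children AM:{G,T}, SV:{C,G} ∩→ {G}; cost 0
[col 6] AM: children A:{A}, M:{C} ∪→ {A,C}; cost 1
[col 6] SV: children S:{T}, V:{T} ∩→ {T}; cost 0
[col 6] AMSV: children AM:{A,C}, SV:{T} ∪→ {A,C,T}; cost 1
[col 7] AM: children A:{C}, M:{A} ∪→ {A,C}; cost 1
[col 7] SV: children S:{C}, V:{A} ∪→ {A,C}; cost 1
[col 7] AMSV: children AM:{A,C}, SV:{A,C} ∩→ {A,C}; cost 0
per-site changes: [2, 2, 3, 2, 1, 2, 2, 2]; total = 16

A,C,T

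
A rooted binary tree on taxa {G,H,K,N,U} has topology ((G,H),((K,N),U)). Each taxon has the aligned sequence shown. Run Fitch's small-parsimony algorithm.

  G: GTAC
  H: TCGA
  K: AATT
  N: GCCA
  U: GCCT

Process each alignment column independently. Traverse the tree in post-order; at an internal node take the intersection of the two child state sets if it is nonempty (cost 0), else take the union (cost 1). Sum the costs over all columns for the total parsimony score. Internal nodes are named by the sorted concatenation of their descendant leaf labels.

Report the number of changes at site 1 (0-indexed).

GH@0: {G} ∪ {T} = {G,T} (union, +1)
KN@0: {A} ∪ {G} = {A,G} (union, +1)
KNU@0: {A,G} ∩ {G} = {G} (intersection, +0)
GHKNU@0: {G,T} ∩ {G} = {G} (intersection, +0)
GH@1: {T} ∪ {C} = {C,T} (union, +1)
KN@1: {A} ∪ {C} = {A,C} (union, +1)
KNU@1: {A,C} ∩ {C} = {C} (intersection, +0)
GHKNU@1: {C,T} ∩ {C} = {C} (intersection, +0)
GH@2: {A} ∪ {G} = {A,G} (union, +1)
KN@2: {T} ∪ {C} = {C,T} (union, +1)
KNU@2: {C,T} ∩ {C} = {C} (intersection, +0)
GHKNU@2: {A,G} ∪ {C} = {A,C,G} (union, +1)
GH@3: {C} ∪ {A} = {A,C} (union, +1)
KN@3: {T} ∪ {A} = {A,T} (union, +1)
KNU@3: {A,T} ∩ {T} = {T} (intersection, +0)
GHKNU@3: {A,C} ∪ {T} = {A,C,T} (union, +1)
per-site changes: [2, 2, 3, 3]; total = 10

2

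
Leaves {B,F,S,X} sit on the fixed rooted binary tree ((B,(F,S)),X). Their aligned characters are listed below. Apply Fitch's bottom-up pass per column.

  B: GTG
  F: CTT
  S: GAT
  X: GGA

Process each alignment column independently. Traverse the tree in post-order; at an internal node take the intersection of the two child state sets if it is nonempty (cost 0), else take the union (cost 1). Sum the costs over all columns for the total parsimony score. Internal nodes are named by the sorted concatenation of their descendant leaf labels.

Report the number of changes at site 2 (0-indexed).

2

FS@0: {C} ∪ {G} = {C,G} (union, +1)
BFS@0: {G} ∩ {C,G} = {G} (intersection, +0)
BFSX@0: {G} ∩ {G} = {G} (intersection, +0)
FS@1: {T} ∪ {A} = {A,T} (union, +1)
BFS@1: {T} ∩ {A,T} = {T} (intersection, +0)
BFSX@1: {T} ∪ {G} = {G,T} (union, +1)
FS@2: {T} ∩ {T} = {T} (intersection, +0)
BFS@2: {G} ∪ {T} = {G,T} (union, +1)
BFSX@2: {G,T} ∪ {A} = {A,G,T} (union, +1)
per-site changes: [1, 2, 2]; total = 5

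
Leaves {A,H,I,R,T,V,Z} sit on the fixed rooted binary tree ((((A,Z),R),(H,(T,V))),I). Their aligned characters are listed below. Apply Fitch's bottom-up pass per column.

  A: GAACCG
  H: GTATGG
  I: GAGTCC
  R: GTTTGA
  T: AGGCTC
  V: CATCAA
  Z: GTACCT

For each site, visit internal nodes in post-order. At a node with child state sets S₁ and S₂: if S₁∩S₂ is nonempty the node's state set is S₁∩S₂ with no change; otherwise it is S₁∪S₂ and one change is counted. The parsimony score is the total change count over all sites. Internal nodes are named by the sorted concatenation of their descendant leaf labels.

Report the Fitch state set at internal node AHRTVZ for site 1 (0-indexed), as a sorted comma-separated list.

T

[col 0] AZ: children A:{G}, Z:{G} ∩→ {G}; cost 0
[col 0] ARZ: children AZ:{G}, R:{G} ∩→ {G}; cost 0
[col 0] TV: children T:{A}, V:{C} ∪→ {A,C}; cost 1
[col 0] HTV: children H:{G}, TV:{A,C} ∪→ {A,C,G}; cost 1
[col 0] AHRTVZ: children ARZ:{G}, HTV:{A,C,G} ∩→ {G}; cost 0
[col 0] AHIRTVZ: children AHRTVZ:{G}, I:{G} ∩→ {G}; cost 0
[col 1] AZ: children A:{A}, Z:{T} ∪→ {A,T}; cost 1
[col 1] ARZ: children AZ:{A,T}, R:{T} ∩→ {T}; cost 0
[col 1] TV: children T:{G}, V:{A} ∪→ {A,G}; cost 1
[col 1] HTV: children H:{T}, TV:{A,G} ∪→ {A,G,T}; cost 1
[col 1] AHRTVZ: children ARZ:{T}, HTV:{A,G,T} ∩→ {T}; cost 0
[col 1] AHIRTVZ: children AHRTVZ:{T}, I:{A} ∪→ {A,T}; cost 1
[col 2] AZ: children A:{A}, Z:{A} ∩→ {A}; cost 0
[col 2] ARZ: children AZ:{A}, R:{T} ∪→ {A,T}; cost 1
[col 2] TV: children T:{G}, V:{T} ∪→ {G,T}; cost 1
[col 2] HTV: children H:{A}, TV:{G,T} ∪→ {A,G,T}; cost 1
[col 2] AHRTVZ: children ARZ:{A,T}, HTV:{A,G,T} ∩→ {A,T}; cost 0
[col 2] AHIRTVZ: children AHRTVZ:{A,T}, I:{G} ∪→ {A,G,T}; cost 1
[col 3] AZ: children A:{C}, Z:{C} ∩→ {C}; cost 0
[col 3] ARZ: children AZ:{C}, R:{T} ∪→ {C,T}; cost 1
[col 3] TV: children T:{C}, V:{C} ∩→ {C}; cost 0
[col 3] HTV: children H:{T}, TV:{C} ∪→ {C,T}; cost 1
[col 3] AHRTVZ: children ARZ:{C,T}, HTV:{C,T} ∩→ {C,T}; cost 0
[col 3] AHIRTVZ: children AHRTVZ:{C,T}, I:{T} ∩→ {T}; cost 0
[col 4] AZ: children A:{C}, Z:{C} ∩→ {C}; cost 0
[col 4] ARZ: children AZ:{C}, R:{G} ∪→ {C,G}; cost 1
[col 4] TV: children T:{T}, V:{A} ∪→ {A,T}; cost 1
[col 4] HTV: children H:{G}, TV:{A,T} ∪→ {A,G,T}; cost 1
[col 4] AHRTVZ: children ARZ:{C,G}, HTV:{A,G,T} ∩→ {G}; cost 0
[col 4] AHIRTVZ: children AHRTVZ:{G}, I:{C} ∪→ {C,G}; cost 1
[col 5] AZ: children A:{G}, Z:{T} ∪→ {G,T}; cost 1
[col 5] ARZ: children AZ:{G,T}, R:{A} ∪→ {A,G,T}; cost 1
[col 5] TV: children T:{C}, V:{A} ∪→ {A,C}; cost 1
[col 5] HTV: children H:{G}, TV:{A,C} ∪→ {A,C,G}; cost 1
[col 5] AHRTVZ: children ARZ:{A,G,T}, HTV:{A,C,G} ∩→ {A,G}; cost 0
[col 5] AHIRTVZ: children AHRTVZ:{A,G}, I:{C} ∪→ {A,C,G}; cost 1
per-site changes: [2, 4, 4, 2, 4, 5]; total = 21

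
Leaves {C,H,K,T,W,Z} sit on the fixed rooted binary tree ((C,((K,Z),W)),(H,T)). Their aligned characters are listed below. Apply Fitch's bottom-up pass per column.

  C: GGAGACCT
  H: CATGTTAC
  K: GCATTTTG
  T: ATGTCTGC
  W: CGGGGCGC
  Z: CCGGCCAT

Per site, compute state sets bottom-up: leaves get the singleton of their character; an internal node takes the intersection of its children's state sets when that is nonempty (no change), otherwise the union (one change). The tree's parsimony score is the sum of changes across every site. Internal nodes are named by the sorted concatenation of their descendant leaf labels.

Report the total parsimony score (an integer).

KZ@0: {G} ∪ {C} = {C,G} (union, +1)
KWZ@0: {C,G} ∩ {C} = {C} (intersection, +0)
CKWZ@0: {G} ∪ {C} = {C,G} (union, +1)
HT@0: {C} ∪ {A} = {A,C} (union, +1)
CHKTWZ@0: {C,G} ∩ {A,C} = {C} (intersection, +0)
KZ@1: {C} ∩ {C} = {C} (intersection, +0)
KWZ@1: {C} ∪ {G} = {C,G} (union, +1)
CKWZ@1: {G} ∩ {C,G} = {G} (intersection, +0)
HT@1: {A} ∪ {T} = {A,T} (union, +1)
CHKTWZ@1: {G} ∪ {A,T} = {A,G,T} (union, +1)
KZ@2: {A} ∪ {G} = {A,G} (union, +1)
KWZ@2: {A,G} ∩ {G} = {G} (intersection, +0)
CKWZ@2: {A} ∪ {G} = {A,G} (union, +1)
HT@2: {T} ∪ {G} = {G,T} (union, +1)
CHKTWZ@2: {A,G} ∩ {G,T} = {G} (intersection, +0)
KZ@3: {T} ∪ {G} = {G,T} (union, +1)
KWZ@3: {G,T} ∩ {G} = {G} (intersection, +0)
CKWZ@3: {G} ∩ {G} = {G} (intersection, +0)
HT@3: {G} ∪ {T} = {G,T} (union, +1)
CHKTWZ@3: {G} ∩ {G,T} = {G} (intersection, +0)
KZ@4: {T} ∪ {C} = {C,T} (union, +1)
KWZ@4: {C,T} ∪ {G} = {C,G,T} (union, +1)
CKWZ@4: {A} ∪ {C,G,T} = {A,C,G,T} (union, +1)
HT@4: {T} ∪ {C} = {C,T} (union, +1)
CHKTWZ@4: {A,C,G,T} ∩ {C,T} = {C,T} (intersection, +0)
KZ@5: {T} ∪ {C} = {C,T} (union, +1)
KWZ@5: {C,T} ∩ {C} = {C} (intersection, +0)
CKWZ@5: {C} ∩ {C} = {C} (intersection, +0)
HT@5: {T} ∩ {T} = {T} (intersection, +0)
CHKTWZ@5: {C} ∪ {T} = {C,T} (union, +1)
KZ@6: {T} ∪ {A} = {A,T} (union, +1)
KWZ@6: {A,T} ∪ {G} = {A,G,T} (union, +1)
CKWZ@6: {C} ∪ {A,G,T} = {A,C,G,T} (union, +1)
HT@6: {A} ∪ {G} = {A,G} (union, +1)
CHKTWZ@6: {A,C,G,T} ∩ {A,G} = {A,G} (intersection, +0)
KZ@7: {G} ∪ {T} = {G,T} (union, +1)
KWZ@7: {G,T} ∪ {C} = {C,G,T} (union, +1)
CKWZ@7: {T} ∩ {C,G,T} = {T} (intersection, +0)
HT@7: {C} ∩ {C} = {C} (intersection, +0)
CHKTWZ@7: {T} ∪ {C} = {C,T} (union, +1)
per-site changes: [3, 3, 3, 2, 4, 2, 4, 3]; total = 24

24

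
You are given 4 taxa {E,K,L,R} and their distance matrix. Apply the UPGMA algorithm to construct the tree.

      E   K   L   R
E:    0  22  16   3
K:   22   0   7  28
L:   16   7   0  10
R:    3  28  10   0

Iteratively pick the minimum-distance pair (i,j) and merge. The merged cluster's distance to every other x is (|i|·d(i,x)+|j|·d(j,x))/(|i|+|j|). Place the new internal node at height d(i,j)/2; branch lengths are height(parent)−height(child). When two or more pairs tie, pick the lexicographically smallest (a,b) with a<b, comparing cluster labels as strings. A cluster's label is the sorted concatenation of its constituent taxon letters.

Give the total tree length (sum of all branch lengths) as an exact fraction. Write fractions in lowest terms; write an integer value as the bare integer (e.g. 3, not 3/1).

1. join E+R (d=3) ⇒ ER; edges |E|=3/2, |R|=3/2
  updated: d(ER,K)=25, d(ER,L)=13
2. join K+L (d=7) ⇒ KL; edges |K|=7/2, |L|=7/2
  updated: d(ER,KL)=19
3. join ER+KL (d=19) ⇒ EKLR; edges |ER|=8, |KL|=6
final tree: ((E:3/2,R:3/2):8,(K:7/2,L:7/2):6)
total length: 24

24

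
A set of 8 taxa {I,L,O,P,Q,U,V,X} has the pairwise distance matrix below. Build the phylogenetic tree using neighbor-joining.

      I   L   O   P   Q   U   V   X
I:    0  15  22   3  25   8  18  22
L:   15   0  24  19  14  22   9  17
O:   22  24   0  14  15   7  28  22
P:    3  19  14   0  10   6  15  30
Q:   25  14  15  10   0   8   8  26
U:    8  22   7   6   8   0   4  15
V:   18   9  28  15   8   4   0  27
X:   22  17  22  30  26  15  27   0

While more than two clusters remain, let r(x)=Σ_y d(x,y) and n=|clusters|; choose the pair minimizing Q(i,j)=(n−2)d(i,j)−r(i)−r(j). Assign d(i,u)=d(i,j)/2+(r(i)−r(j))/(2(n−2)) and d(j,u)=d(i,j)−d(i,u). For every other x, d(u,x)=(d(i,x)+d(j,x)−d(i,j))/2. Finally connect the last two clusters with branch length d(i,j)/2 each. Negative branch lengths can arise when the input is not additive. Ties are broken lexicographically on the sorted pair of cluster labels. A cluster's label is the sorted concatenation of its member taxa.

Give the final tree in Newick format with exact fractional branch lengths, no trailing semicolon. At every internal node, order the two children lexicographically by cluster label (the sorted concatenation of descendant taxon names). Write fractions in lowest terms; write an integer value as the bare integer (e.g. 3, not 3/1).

((((I:17/6,P:1/6):23/4,((L:11/2,X:23/2):49/12,(Q:13/4,V:19/4):29/12):5/2):7/4,O:35/4):-7/8,U:-7/8)

1. join I+P (d=3, Q=-192) ⇒ IP; edges |I|=17/6, |P|=1/6
  updated: d(IP,L)=31/2, d(IP,O)=33/2, d(IP,Q)=16, d(IP,U)=11/2, d(IP,V)=15, d(IP,X)=49/2
2. join L+X (d=17, Q=-148) ⇒ LX; edges |L|=11/2, |X|=23/2
  updated: d(IP,LX)=23/2, d(LX,O)=29/2, d(LX,Q)=23/2, d(LX,U)=10, d(LX,V)=19/2
3. join Q+V (d=8, Q=-91) ⇒ QV; edges |Q|=13/4, |V|=19/4
  updated: d(IP,QV)=23/2, d(LX,QV)=13/2, d(O,QV)=35/2, d(QV,U)=2
4. join LX+QV (d=13/2, Q=-121/2) ⇒ LQVX; edges |LX|=49/12, |QV|=29/12
  updated: d(IP,LQVX)=33/4, d(LQVX,O)=51/4, d(LQVX,U)=11/4
5. join IP+LQVX (d=33/4, Q=-75/2) ⇒ ILPQVX; edges |IP|=23/4, |LQVX|=5/2
  updated: d(ILPQVX,O)=21/2, d(ILPQVX,U)=0
6. join ILPQVX+O (d=21/2, Q=-35/2) ⇒ ILOPQVX; edges |ILPQVX|=7/4, |O|=35/4
  updated: d(ILOPQVX,U)=-7/4
7. join ILOPQVX+U (d=-7/4) ⇒ ILOPQUVX; edges |ILOPQVX|=-7/8, |U|=-7/8
final tree: ((((I:17/6,P:1/6):23/4,((L:11/2,X:23/2):49/12,(Q:13/4,V:19/4):29/12):5/2):7/4,O:35/4):-7/8,U:-7/8)
total length: 103/2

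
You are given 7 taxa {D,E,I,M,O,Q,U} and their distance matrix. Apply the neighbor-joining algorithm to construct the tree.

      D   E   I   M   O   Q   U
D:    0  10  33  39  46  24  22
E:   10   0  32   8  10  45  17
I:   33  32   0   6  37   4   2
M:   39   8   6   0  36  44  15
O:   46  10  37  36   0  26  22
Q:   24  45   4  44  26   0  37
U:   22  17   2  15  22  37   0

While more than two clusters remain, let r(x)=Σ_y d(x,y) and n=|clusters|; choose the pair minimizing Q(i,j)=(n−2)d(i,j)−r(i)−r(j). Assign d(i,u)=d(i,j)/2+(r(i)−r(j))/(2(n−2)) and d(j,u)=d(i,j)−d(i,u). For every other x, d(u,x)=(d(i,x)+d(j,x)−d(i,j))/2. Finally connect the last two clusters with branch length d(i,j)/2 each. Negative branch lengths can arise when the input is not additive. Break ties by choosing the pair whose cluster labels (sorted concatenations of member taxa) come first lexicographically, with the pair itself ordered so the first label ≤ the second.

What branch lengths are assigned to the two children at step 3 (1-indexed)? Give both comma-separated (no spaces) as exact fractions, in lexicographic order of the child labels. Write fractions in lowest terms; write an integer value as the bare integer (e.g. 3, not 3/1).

41/6,97/6

step 1: merge (I,Q) at d=4, Q=-274; branch lengths I→-23/5, Q→43/5; new cluster IQ
  updated: d(D,IQ)=53/2, d(E,IQ)=73/2, d(IQ,M)=23, d(IQ,O)=59/2, d(IQ,U)=35/2
step 2: merge (D,E) at d=10, Q=-185; branch lengths D→51/4, E→-11/4; new cluster DE
  updated: d(DE,IQ)=53/2, d(DE,M)=37/2, d(DE,O)=23, d(DE,U)=29/2
step 3: merge (DE,O) at d=23, Q=-124; branch lengths DE→41/6, O→97/6; new cluster DEO
  updated: d(DEO,IQ)=33/2, d(DEO,M)=63/4, d(DEO,U)=27/4
step 4: merge (DEO,U) at d=27/4, Q=-259/4; branch lengths DEO→53/16, U→55/16; new cluster DEOU
  updated: d(DEOU,IQ)=109/8, d(DEOU,M)=12
step 5: merge (DEOU,IQ) at d=109/8, Q=-389/8; branch lengths DEOU→21/16, IQ→197/16; new cluster DEIOQU
  updated: d(DEIOQU,M)=171/16
step 6: merge (DEIOQU,M) at d=171/16; branch lengths DEIOQU→171/32, M→171/32; new cluster DEIMOQU
final tree: (((((D:51/4,E:-11/4):41/6,O:97/6):53/16,U:55/16):21/16,(I:-23/5,Q:43/5):197/16):171/32,M:171/32)
total length: 1089/16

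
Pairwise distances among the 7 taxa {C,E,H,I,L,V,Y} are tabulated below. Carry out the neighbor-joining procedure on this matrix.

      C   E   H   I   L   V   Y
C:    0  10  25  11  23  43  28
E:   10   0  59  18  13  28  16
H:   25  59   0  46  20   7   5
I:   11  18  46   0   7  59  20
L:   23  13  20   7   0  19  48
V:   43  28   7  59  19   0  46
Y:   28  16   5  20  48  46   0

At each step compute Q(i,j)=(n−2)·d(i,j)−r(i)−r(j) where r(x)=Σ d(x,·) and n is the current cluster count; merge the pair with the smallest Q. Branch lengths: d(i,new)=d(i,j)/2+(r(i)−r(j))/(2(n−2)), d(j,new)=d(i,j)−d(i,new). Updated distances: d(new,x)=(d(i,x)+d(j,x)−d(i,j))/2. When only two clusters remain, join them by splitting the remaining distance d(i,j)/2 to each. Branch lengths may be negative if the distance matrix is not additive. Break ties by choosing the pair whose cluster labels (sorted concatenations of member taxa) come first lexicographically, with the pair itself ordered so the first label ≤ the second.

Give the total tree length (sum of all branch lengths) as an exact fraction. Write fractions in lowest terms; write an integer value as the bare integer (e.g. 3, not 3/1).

1. join H+V (d=7, Q=-329) ⇒ HV; edges |H|=-1/2, |V|=15/2
  updated: d(C,HV)=61/2, d(E,HV)=40, d(HV,I)=49, d(HV,L)=16, d(HV,Y)=22
2. join HV+Y (d=22, Q=-407/2) ⇒ HVY; edges |HV|=223/16, |Y|=129/16
  updated: d(C,HVY)=73/4, d(E,HVY)=17, d(HVY,I)=47/2, d(HVY,L)=21
3. join I+L (d=7, Q=-205/2) ⇒ IL; edges |I|=11/4, |L|=17/4
  updated: d(C,IL)=27/2, d(E,IL)=12, d(HVY,IL)=75/4
4. join C+E (d=10, Q=-243/4) ⇒ CE; edges |C|=91/16, |E|=69/16
  updated: d(CE,HVY)=101/8, d(CE,IL)=31/4
5. join CE+HVY (d=101/8, Q=-313/8) ⇒ CEHVY; edges |CE|=13/16, |HVY|=189/16
  updated: d(CEHVY,IL)=111/16
6. join CEHVY+IL (d=111/16) ⇒ CEHILVY; edges |CEHVY|=111/32, |IL|=111/32
final tree: (((C:91/16,E:69/16):13/16,((H:-1/2,V:15/2):223/16,Y:129/16):189/16):111/32,(I:11/4,L:17/4):111/32)
total length: 1049/16

1049/16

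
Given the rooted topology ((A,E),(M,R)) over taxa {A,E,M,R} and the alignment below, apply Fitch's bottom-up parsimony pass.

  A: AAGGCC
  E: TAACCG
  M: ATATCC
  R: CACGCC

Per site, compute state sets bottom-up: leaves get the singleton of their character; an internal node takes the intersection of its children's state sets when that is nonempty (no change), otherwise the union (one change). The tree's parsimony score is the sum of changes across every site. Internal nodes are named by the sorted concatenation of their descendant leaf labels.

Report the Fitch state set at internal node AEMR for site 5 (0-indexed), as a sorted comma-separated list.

C

site 0, node AE: A={A} ∪ E={T} → {A,T} (+1)
site 0, node MR: M={A} ∪ R={C} → {A,C} (+1)
site 0, node AEMR: AE={A,T} ∩ MR={A,C} → {A} (+0)
site 1, node AE: A={A} ∩ E={A} → {A} (+0)
site 1, node MR: M={T} ∪ R={A} → {A,T} (+1)
site 1, node AEMR: AE={A} ∩ MR={A,T} → {A} (+0)
site 2, node AE: A={G} ∪ E={A} → {A,G} (+1)
site 2, node MR: M={A} ∪ R={C} → {A,C} (+1)
site 2, node AEMR: AE={A,G} ∩ MR={A,C} → {A} (+0)
site 3, node AE: A={G} ∪ E={C} → {C,G} (+1)
site 3, node MR: M={T} ∪ R={G} → {G,T} (+1)
site 3, node AEMR: AE={C,G} ∩ MR={G,T} → {G} (+0)
site 4, node AE: A={C} ∩ E={C} → {C} (+0)
site 4, node MR: M={C} ∩ R={C} → {C} (+0)
site 4, node AEMR: AE={C} ∩ MR={C} → {C} (+0)
site 5, node AE: A={C} ∪ E={G} → {C,G} (+1)
site 5, node MR: M={C} ∩ R={C} → {C} (+0)
site 5, node AEMR: AE={C,G} ∩ MR={C} → {C} (+0)
per-site changes: [2, 1, 2, 2, 0, 1]; total = 8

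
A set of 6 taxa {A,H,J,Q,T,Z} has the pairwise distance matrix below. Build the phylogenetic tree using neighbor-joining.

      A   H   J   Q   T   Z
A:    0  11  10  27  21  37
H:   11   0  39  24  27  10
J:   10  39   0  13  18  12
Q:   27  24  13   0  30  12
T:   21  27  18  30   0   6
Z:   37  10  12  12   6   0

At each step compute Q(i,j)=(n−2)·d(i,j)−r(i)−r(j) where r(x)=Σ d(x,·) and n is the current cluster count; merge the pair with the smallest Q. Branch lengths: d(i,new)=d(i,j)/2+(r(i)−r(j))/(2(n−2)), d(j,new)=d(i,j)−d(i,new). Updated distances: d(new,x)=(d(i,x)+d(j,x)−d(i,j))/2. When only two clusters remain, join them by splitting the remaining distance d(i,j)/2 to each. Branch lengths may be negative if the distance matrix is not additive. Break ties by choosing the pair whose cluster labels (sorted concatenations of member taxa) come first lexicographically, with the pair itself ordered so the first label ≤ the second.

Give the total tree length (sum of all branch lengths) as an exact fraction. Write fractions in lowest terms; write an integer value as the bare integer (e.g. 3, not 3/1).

387/8

1. join A+H (d=11, Q=-173) ⇒ AH; edges |A|=39/8, |H|=49/8
  updated: d(AH,J)=19, d(AH,Q)=20, d(AH,T)=37/2, d(AH,Z)=18
2. join T+Z (d=6, Q=-205/2) ⇒ TZ; edges |T|=85/12, |Z|=-13/12
  updated: d(AH,TZ)=61/4, d(J,TZ)=12, d(Q,TZ)=18
3. join AH+TZ (d=61/4, Q=-69) ⇒ AHTZ; edges |AH|=79/8, |TZ|=43/8
  updated: d(AHTZ,J)=63/8, d(AHTZ,Q)=91/8
4. join AHTZ+J (d=63/8, Q=-129/4) ⇒ AHJTZ; edges |AHTZ|=25/8, |J|=19/4
  updated: d(AHJTZ,Q)=33/4
5. join AHJTZ+Q (d=33/4) ⇒ AHJQTZ; edges |AHJTZ|=33/8, |Q|=33/8
final tree: ((((A:39/8,H:49/8):79/8,(T:85/12,Z:-13/12):43/8):25/8,J:19/4):33/8,Q:33/8)
total length: 387/8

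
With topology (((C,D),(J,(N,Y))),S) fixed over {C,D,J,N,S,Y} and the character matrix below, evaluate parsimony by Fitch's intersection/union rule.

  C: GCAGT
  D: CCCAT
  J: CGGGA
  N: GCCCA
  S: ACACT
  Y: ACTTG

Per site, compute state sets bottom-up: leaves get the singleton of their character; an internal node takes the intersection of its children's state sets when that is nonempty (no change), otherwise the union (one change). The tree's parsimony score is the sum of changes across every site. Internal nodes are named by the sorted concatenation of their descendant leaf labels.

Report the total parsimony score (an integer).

15

site 0, node CD: C={G} ∪ D={C} → {C,G} (+1)
site 0, node NY: N={G} ∪ Y={A} → {A,G} (+1)
site 0, node JNY: J={C} ∪ NY={A,G} → {A,C,G} (+1)
site 0, node CDJNY: CD={C,G} ∩ JNY={A,C,G} → {C,G} (+0)
site 0, node CDJNSY: CDJNY={C,G} ∪ S={A} → {A,C,G} (+1)
site 1, node CD: C={C} ∩ D={C} → {C} (+0)
site 1, node NY: N={C} ∩ Y={C} → {C} (+0)
site 1, node JNY: J={G} ∪ NY={C} → {C,G} (+1)
site 1, node CDJNY: CD={C} ∩ JNY={C,G} → {C} (+0)
site 1, node CDJNSY: CDJNY={C} ∩ S={C} → {C} (+0)
site 2, node CD: C={A} ∪ D={C} → {A,C} (+1)
site 2, node NY: N={C} ∪ Y={T} → {C,T} (+1)
site 2, node JNY: J={G} ∪ NY={C,T} → {C,G,T} (+1)
site 2, node CDJNY: CD={A,C} ∩ JNY={C,G,T} → {C} (+0)
site 2, node CDJNSY: CDJNY={C} ∪ S={A} → {A,C} (+1)
site 3, node CD: C={G} ∪ D={A} → {A,G} (+1)
site 3, node NY: N={C} ∪ Y={T} → {C,T} (+1)
site 3, node JNY: J={G} ∪ NY={C,T} → {C,G,T} (+1)
site 3, node CDJNY: CD={A,G} ∩ JNY={C,G,T} → {G} (+0)
site 3, node CDJNSY: CDJNY={G} ∪ S={C} → {C,G} (+1)
site 4, node CD: C={T} ∩ D={T} → {T} (+0)
site 4, node NY: N={A} ∪ Y={G} → {A,G} (+1)
site 4, node JNY: J={A} ∩ NY={A,G} → {A} (+0)
site 4, node CDJNY: CD={T} ∪ JNY={A} → {A,T} (+1)
site 4, node CDJNSY: CDJNY={A,T} ∩ S={T} → {T} (+0)
per-site changes: [4, 1, 4, 4, 2]; total = 15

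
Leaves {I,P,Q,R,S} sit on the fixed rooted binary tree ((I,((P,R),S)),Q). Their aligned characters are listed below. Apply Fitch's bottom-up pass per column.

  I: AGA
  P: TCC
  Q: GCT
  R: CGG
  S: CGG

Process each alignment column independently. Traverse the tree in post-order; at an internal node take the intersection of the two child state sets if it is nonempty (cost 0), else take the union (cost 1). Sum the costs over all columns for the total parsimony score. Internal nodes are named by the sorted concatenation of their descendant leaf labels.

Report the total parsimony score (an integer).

[col 0] PR: children P:{T}, R:{C} ∪→ {C,T}; cost 1
[col 0] PRS: children PR:{C,T}, S:{C} ∩→ {C}; cost 0
[col 0] IPRS: children I:{A}, PRS:{C} ∪→ {A,C}; cost 1
[col 0] IPQRS: children IPRS:{A,C}, Q:{G} ∪→ {A,C,G}; cost 1
[col 1] PR: children P:{C}, R:{G} ∪→ {C,G}; cost 1
[col 1] PRS: children PR:{C,G}, S:{G} ∩→ {G}; cost 0
[col 1] IPRS: children I:{G}, PRS:{G} ∩→ {G}; cost 0
[col 1] IPQRS: children IPRS:{G}, Q:{C} ∪→ {C,G}; cost 1
[col 2] PR: children P:{C}, R:{G} ∪→ {C,G}; cost 1
[col 2] PRS: children PR:{C,G}, S:{G} ∩→ {G}; cost 0
[col 2] IPRS: children I:{A}, PRS:{G} ∪→ {A,G}; cost 1
[col 2] IPQRS: children IPRS:{A,G}, Q:{T} ∪→ {A,G,T}; cost 1
per-site changes: [3, 2, 3]; total = 8

8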